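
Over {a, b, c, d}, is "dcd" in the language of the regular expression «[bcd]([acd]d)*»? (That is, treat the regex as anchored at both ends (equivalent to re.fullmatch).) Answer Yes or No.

Yes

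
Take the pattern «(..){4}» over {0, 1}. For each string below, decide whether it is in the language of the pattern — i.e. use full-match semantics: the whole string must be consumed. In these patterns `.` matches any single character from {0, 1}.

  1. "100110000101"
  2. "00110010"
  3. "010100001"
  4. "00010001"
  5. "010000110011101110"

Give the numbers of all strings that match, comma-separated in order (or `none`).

2, 4

1 → no match
2 → match
3 → no match
4 → match
5 → no match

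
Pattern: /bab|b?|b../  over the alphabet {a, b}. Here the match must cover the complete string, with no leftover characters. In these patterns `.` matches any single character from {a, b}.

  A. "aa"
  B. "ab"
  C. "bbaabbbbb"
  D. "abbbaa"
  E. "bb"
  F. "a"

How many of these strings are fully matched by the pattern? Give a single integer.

0

A. "aa" → no match
B. "ab" → no match
C. "bbaabbbbb" → no match
D. "abbbaa" → no match
E. "bb" → no match
F. "a" → no match
Total matched: 0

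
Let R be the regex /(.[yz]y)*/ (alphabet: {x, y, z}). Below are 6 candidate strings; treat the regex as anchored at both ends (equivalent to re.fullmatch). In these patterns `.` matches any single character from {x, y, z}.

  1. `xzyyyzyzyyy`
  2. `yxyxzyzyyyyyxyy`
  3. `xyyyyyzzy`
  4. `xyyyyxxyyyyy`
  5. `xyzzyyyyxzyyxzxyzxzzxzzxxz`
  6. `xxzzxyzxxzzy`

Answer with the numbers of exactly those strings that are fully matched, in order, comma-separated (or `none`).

1. `xzyyyzyzyyy` → no match
2 → no match
3. `xyyyyyzzy` → match
4. `xyyyyxxyyyyy` → no match
5 → no match
6. `xxzzxyzxxzzy` → no match

3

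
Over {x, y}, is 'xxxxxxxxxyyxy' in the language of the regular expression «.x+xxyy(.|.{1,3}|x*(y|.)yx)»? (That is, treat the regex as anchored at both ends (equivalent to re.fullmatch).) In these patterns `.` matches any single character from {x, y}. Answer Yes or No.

Yes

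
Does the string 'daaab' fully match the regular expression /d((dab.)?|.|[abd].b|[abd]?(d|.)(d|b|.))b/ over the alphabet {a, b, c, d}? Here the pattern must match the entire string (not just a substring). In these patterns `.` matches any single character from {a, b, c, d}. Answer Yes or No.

Yes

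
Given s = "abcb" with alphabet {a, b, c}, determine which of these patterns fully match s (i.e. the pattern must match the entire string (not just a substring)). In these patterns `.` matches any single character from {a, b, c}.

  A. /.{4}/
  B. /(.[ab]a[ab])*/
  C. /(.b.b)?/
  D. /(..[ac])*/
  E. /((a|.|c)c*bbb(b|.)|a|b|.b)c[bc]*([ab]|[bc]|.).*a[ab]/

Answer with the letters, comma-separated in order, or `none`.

A, C

A → match
B → no match
C → match
D → no match
E → no match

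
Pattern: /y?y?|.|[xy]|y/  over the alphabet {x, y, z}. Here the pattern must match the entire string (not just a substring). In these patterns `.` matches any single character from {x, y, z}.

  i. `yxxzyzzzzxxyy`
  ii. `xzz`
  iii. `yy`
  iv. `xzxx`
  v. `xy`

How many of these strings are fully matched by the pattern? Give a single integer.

1

i → no match
ii → no match
iii → match
iv → no match
v → no match
Total matched: 1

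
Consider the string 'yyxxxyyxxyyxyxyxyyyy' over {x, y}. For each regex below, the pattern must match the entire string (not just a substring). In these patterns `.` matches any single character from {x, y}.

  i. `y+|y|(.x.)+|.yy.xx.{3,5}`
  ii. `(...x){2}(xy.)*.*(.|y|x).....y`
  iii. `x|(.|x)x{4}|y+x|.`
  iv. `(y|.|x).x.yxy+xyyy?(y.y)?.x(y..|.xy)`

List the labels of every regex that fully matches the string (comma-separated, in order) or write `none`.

ii

i → no match
ii → match
iii → no match
iv → no match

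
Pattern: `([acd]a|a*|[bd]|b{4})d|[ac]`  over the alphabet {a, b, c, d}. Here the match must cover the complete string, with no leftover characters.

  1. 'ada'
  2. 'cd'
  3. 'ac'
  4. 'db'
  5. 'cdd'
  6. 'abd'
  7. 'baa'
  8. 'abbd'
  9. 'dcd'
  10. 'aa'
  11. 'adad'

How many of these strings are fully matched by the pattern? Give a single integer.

0

1 → no match
2 → no match
3 → no match
4 → no match
5 → no match
6 → no match
7 → no match
8 → no match
9 → no match
10 → no match
11 → no match
Total matched: 0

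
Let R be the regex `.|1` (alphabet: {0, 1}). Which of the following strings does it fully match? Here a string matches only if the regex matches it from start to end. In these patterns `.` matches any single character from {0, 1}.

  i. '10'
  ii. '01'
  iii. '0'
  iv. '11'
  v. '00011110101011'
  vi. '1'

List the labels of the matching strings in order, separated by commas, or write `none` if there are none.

iii, vi

i → no match
ii → no match
iii → match
iv → no match
v → no match
vi → match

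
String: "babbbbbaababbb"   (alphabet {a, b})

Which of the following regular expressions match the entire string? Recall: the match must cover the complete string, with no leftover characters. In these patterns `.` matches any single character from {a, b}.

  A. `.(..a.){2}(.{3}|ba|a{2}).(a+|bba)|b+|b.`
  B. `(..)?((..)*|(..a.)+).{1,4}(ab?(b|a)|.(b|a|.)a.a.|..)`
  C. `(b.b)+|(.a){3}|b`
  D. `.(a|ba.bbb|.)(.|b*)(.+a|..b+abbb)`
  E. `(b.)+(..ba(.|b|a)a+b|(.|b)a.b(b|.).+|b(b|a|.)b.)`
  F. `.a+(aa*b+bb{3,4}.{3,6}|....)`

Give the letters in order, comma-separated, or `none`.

B, D, E

A → no match
B → match
C → no match
D → match
E → match
F → no match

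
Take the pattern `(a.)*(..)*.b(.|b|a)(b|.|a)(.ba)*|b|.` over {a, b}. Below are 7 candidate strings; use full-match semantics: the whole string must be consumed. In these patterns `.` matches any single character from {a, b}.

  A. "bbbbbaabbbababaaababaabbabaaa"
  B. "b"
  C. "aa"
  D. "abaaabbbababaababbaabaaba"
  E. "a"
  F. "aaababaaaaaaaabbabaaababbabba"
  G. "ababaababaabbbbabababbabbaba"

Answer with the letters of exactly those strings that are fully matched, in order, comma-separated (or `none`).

B, D, E, F

A → no match
B → match
C → no match
D → match
E → match
F → match
G → no match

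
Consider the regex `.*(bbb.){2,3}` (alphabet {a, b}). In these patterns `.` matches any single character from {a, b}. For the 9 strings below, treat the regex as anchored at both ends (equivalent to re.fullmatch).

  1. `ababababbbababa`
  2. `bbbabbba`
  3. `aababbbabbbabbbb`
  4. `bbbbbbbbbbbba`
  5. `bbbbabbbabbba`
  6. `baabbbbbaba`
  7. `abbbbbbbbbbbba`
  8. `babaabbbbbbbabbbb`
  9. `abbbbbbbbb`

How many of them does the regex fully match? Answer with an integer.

1 → no match
2 → match
3 → match
4 → match
5 → match
6 → no match
7 → match
8 → match
9 → match
Total matched: 7

7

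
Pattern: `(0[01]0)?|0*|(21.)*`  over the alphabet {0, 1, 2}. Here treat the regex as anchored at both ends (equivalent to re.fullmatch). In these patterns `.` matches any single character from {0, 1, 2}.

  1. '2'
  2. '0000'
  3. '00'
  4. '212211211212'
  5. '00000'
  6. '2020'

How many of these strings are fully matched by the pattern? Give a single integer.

4

1 → no match
2 → match
3 → match
4 → match
5 → match
6 → no match
Total matched: 4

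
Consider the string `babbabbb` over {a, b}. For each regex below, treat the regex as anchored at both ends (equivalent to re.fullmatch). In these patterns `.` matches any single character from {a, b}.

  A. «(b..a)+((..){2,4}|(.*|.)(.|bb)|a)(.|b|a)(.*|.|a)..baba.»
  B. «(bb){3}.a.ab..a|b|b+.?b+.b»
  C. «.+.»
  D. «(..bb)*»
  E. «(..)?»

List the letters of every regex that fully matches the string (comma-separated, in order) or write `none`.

C, D

A → no match
B → no match
C → match
D → match
E → no match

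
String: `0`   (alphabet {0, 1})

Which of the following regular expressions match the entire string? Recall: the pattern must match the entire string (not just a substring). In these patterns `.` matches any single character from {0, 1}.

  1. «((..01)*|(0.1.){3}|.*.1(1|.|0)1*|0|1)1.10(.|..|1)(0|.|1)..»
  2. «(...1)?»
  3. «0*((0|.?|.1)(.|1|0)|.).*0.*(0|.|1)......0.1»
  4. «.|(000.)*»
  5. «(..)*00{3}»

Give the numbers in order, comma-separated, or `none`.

1 → no match
2 → no match
3 → no match — must end with `1`
4 → match
5 → no match

4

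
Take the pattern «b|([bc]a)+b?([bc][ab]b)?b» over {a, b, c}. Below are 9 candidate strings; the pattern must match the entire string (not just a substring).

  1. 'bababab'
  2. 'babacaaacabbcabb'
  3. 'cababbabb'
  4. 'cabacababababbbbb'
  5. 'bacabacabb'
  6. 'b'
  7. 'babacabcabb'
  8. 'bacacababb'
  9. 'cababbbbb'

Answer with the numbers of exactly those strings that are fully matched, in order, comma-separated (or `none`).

1, 3, 4, 5, 6, 7, 8, 9

1 → match
2 → no match
3 → match
4 → match
5 → match
6 → match
7 → match
8 → match
9 → match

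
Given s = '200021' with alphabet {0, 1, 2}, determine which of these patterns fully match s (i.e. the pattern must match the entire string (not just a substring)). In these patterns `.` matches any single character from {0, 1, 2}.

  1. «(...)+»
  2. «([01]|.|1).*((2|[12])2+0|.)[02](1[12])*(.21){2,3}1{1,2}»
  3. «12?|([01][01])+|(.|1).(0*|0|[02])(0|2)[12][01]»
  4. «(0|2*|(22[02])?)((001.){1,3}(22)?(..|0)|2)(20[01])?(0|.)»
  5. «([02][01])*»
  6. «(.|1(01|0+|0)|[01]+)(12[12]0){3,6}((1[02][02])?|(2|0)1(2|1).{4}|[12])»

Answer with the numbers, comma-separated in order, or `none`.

1, 3, 5

1 → match
2 → no match
3 → match
4 → no match
5 → match
6 → no match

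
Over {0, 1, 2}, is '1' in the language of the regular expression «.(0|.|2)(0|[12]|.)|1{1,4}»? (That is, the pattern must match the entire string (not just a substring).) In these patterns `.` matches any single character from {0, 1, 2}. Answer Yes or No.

Yes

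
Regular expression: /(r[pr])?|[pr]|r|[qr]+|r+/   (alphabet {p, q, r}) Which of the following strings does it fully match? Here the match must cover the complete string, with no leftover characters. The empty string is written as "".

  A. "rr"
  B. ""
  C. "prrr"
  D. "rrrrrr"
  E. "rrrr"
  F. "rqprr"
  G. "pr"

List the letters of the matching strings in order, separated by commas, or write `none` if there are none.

A. "rr" → match
B. "" → match
C. "prrr" → no match
D. "rrrrrr" → match
E. "rrrr" → match
F. "rqprr" → no match
G. "pr" → no match

A, B, D, E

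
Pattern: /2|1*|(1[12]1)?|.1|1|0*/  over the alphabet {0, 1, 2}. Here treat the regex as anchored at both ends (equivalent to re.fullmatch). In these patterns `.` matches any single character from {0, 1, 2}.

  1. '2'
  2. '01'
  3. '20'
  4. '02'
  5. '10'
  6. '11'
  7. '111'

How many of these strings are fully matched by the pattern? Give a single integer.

1. '2' → match
2. '01' → match
3. '20' → no match
4. '02' → no match
5. '10' → no match
6. '11' → match
7. '111' → match
Total matched: 4

4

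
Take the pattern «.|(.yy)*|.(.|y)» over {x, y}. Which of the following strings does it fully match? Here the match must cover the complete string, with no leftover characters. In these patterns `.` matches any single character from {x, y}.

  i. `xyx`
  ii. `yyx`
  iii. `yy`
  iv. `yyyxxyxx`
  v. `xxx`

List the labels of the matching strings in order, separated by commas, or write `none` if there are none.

iii

i → no match
ii → no match
iii → match
iv → no match
v → no match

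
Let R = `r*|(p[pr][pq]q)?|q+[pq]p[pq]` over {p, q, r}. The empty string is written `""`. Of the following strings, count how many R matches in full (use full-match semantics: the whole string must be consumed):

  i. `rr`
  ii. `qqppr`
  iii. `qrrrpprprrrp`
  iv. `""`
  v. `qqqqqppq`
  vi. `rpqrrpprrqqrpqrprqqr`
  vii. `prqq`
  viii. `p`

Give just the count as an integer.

4

i. `rr` → match
ii. `qqppr` → no match
iii. `qrrrpprprrrp` → no match
iv. `""` → match
v. `qqqqqppq` → match
vi → no match
vii. `prqq` → match
viii. `p` → no match
Total matched: 4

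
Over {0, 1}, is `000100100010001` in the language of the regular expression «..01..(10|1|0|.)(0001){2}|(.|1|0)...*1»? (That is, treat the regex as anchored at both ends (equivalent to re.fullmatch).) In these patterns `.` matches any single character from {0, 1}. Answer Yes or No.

Yes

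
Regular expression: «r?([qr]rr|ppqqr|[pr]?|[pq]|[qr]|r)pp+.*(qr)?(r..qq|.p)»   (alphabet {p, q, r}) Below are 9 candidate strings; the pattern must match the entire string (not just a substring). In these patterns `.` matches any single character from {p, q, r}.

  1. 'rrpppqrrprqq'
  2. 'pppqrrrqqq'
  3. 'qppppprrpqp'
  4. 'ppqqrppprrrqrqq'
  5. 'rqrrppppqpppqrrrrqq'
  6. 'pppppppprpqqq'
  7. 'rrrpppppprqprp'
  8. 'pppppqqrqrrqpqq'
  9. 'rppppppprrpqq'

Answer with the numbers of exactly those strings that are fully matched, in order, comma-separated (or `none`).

1, 2, 3, 4, 5, 6, 7, 8, 9

1 → match
2 → match
3 → match
4 → match
5 → match
6 → match
7 → match
8 → match
9 → match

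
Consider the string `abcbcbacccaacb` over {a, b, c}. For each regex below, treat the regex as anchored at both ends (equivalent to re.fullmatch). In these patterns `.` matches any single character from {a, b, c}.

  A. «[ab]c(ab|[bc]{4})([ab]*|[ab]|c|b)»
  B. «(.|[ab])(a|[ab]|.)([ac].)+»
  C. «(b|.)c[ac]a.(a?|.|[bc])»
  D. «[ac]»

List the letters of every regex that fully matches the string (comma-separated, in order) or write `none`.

A → no match
B → match
C → no match
D → no match

B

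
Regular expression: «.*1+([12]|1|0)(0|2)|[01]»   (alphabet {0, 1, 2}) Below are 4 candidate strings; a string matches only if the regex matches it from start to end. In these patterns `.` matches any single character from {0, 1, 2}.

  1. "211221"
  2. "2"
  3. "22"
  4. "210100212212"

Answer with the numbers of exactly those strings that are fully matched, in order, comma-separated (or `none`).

1. "211221" → no match
2. "2" → no match
3. "22" → no match
4. "210100212212" → no match

none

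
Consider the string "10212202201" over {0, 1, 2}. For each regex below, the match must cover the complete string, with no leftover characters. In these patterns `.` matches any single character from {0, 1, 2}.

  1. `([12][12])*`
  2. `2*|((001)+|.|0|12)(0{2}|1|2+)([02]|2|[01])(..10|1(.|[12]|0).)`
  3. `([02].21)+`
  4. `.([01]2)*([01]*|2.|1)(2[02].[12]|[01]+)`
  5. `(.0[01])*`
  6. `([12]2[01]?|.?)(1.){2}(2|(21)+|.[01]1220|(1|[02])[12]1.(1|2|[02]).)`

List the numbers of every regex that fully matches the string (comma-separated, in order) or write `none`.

1 → no match
2 → no match
3 → no match — must end with "21"
4 → match
5 → no match
6 → no match

4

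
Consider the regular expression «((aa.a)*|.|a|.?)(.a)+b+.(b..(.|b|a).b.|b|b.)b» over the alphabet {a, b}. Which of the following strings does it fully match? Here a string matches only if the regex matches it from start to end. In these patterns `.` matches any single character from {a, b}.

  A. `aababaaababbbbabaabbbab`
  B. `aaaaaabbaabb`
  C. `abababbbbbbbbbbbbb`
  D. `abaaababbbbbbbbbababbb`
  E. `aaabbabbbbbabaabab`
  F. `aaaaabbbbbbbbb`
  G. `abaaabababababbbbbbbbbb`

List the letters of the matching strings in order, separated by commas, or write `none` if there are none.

A, C, D, F, G

A → match
B → no match
C → match
D → match
E → no match
F → match
G → match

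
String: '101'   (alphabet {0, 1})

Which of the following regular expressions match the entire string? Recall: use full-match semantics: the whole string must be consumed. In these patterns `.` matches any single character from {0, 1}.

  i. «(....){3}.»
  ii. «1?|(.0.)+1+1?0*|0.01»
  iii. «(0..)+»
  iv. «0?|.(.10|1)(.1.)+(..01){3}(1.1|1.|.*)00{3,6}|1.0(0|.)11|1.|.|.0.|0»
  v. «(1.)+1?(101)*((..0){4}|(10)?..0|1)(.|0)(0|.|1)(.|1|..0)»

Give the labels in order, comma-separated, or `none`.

i → no match
ii → no match
iii → no match — must start with '0'
iv → match
v → no match

iv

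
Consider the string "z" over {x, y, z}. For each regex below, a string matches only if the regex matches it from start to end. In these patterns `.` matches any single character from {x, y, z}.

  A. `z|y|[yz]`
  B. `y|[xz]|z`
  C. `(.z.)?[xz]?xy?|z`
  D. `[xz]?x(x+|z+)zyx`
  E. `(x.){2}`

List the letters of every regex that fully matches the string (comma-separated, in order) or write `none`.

A, B, C

A → match
B → match
C → match
D → no match — must end with "zyx"
E → no match — must start with "x"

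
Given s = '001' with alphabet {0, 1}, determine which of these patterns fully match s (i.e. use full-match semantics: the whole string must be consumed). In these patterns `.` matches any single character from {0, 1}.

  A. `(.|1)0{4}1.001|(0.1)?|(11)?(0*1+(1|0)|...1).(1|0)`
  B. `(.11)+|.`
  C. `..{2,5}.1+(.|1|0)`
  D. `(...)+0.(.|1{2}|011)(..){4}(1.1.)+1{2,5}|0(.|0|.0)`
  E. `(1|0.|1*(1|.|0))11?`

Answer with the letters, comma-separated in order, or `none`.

A, E

A → match
B → no match
C → no match
D → no match
E → match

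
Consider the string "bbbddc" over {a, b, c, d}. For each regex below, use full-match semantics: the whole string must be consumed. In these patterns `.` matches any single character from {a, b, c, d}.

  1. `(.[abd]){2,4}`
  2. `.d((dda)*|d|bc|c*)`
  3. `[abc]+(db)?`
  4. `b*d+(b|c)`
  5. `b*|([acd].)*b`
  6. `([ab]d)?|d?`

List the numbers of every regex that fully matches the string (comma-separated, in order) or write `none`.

1 → no match
2 → no match
3 → no match
4 → match
5 → no match
6 → no match

4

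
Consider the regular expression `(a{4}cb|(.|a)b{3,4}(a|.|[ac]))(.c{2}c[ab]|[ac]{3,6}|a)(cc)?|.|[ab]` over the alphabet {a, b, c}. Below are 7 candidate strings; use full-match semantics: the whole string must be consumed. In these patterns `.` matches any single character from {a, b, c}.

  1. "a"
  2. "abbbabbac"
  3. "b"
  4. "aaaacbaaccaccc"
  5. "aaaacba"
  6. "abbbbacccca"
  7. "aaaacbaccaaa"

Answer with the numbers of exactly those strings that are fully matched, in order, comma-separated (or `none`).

1, 3, 4, 5, 6, 7

1 → match
2 → no match
3 → match
4 → match
5 → match
6 → match
7 → match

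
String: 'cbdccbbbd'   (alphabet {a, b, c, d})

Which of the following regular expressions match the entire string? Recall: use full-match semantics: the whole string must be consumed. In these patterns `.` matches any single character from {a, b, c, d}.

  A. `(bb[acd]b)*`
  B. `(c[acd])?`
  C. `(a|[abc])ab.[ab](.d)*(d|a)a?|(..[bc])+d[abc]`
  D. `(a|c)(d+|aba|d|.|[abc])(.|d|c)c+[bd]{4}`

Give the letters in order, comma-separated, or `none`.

A → no match
B → no match
C → no match
D → match

D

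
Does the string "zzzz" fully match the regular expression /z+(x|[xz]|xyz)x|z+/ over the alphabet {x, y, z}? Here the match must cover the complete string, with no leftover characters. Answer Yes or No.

Yes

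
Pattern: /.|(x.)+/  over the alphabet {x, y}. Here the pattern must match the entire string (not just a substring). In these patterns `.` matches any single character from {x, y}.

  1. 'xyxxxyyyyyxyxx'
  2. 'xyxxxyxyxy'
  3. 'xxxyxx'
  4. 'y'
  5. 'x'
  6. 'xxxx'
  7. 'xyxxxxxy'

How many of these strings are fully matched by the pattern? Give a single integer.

1 → no match
2 → match
3 → match
4 → match
5 → match
6 → match
7 → match
Total matched: 6

6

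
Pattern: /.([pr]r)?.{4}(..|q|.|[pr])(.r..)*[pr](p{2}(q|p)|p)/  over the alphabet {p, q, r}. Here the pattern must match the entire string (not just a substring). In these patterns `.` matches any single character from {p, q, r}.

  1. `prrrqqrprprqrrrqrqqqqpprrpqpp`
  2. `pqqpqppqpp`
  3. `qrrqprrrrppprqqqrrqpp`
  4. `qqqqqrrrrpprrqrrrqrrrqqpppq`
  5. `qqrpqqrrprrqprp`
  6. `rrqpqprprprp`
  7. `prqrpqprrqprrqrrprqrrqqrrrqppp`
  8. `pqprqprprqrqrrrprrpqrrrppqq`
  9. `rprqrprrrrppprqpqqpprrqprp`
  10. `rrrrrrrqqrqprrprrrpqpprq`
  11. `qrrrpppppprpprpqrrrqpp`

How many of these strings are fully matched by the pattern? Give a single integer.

1 → no match
2 → no match
3 → match
4 → match
5 → no match
6 → no match
7 → no match
8 → no match
9 → no match
10 → no match
11 → no match
Total matched: 2

2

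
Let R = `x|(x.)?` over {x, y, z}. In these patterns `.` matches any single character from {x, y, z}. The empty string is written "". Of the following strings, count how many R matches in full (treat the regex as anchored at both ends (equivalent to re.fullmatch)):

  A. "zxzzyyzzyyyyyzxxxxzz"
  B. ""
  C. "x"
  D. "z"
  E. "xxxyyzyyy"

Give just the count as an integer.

2

A → no match
B → match
C → match
D → no match
E → no match
Total matched: 2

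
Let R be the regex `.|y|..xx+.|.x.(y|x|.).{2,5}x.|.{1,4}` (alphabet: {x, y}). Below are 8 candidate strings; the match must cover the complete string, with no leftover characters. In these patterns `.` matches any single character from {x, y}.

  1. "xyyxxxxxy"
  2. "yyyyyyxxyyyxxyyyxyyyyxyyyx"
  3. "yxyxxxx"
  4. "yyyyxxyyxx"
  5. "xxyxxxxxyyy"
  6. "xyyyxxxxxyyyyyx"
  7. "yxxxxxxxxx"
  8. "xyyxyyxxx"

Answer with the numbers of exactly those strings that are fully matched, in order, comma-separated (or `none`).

1 → no match
2 → no match
3 → no match
4 → no match
5 → no match
6 → no match
7 → match
8 → no match

7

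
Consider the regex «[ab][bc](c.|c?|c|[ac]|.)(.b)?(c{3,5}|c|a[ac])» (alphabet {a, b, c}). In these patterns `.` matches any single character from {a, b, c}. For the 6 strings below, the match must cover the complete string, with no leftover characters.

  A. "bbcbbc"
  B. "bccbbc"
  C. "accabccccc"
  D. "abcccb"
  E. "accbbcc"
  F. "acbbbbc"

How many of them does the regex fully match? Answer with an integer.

3

A. "bbcbbc" → match
B. "bccbbc" → match
C. "accabccccc" → match
D. "abcccb" → no match
E. "accbbcc" → no match
F. "acbbbbc" → no match
Total matched: 3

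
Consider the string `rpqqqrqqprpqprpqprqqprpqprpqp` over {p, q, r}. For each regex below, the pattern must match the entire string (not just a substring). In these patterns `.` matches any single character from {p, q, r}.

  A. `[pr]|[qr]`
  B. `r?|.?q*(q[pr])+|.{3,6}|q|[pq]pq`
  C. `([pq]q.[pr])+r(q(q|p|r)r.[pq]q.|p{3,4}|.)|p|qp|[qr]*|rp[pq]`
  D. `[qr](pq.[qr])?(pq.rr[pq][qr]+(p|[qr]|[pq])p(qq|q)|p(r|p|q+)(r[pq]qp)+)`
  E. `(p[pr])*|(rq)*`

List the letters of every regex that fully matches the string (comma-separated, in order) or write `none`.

D

A → no match
B → no match
C → no match
D → match
E → no match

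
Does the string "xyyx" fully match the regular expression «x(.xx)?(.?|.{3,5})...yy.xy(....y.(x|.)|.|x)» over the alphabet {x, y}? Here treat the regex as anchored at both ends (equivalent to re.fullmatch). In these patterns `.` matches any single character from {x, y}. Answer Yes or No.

No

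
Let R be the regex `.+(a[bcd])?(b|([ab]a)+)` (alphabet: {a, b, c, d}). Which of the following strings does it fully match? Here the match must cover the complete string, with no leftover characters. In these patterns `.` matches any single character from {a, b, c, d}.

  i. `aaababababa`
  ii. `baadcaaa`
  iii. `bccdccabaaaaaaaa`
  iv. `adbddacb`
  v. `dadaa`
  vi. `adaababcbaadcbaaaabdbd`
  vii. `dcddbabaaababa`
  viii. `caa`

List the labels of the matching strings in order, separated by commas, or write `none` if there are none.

i. `aaababababa` → match
ii. `baadcaaa` → match
iii → match
iv. `adbddacb` → match
v. `dadaa` → match
vi → no match
vii → match
viii. `caa` → match

i, ii, iii, iv, v, vii, viii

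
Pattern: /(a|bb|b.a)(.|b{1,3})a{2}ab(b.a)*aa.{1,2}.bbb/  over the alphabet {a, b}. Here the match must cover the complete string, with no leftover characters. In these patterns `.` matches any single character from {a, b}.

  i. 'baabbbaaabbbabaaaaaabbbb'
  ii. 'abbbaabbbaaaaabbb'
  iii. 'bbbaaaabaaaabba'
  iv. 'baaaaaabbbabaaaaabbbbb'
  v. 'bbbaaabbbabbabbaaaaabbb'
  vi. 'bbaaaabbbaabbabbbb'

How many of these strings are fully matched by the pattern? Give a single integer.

i → match
ii → no match
iii → no match — must end with 'bbb'
iv → match
v → match
vi → no match
Total matched: 3

3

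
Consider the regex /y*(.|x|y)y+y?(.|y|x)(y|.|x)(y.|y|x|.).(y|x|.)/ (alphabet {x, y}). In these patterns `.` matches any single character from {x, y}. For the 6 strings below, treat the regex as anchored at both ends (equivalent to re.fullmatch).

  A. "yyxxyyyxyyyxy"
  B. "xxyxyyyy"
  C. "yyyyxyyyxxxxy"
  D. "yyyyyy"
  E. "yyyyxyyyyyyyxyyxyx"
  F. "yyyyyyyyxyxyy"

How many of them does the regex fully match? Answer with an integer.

A → no match
B. "xxyxyyyy" → no match
C → match
D. "yyyyyy" → no match
E → match
F → match
Total matched: 3

3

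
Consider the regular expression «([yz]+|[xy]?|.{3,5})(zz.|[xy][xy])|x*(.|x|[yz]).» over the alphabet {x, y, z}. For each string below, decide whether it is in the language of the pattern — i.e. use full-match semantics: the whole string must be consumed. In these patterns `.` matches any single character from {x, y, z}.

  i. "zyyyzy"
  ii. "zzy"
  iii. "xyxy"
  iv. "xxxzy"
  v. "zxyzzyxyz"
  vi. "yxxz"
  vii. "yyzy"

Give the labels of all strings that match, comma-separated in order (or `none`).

ii, iv

i → no match
ii → match
iii → no match
iv → match
v → no match
vi → no match
vii → no match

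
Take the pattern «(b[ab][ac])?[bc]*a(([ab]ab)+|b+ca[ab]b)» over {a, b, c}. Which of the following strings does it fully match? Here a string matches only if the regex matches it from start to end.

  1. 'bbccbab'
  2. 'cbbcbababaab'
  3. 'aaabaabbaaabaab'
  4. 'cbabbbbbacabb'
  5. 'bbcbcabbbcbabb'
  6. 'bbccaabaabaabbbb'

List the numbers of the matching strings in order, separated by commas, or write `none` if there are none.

2

1 → no match
2 → match
3 → no match
4 → no match
5 → no match
6 → no match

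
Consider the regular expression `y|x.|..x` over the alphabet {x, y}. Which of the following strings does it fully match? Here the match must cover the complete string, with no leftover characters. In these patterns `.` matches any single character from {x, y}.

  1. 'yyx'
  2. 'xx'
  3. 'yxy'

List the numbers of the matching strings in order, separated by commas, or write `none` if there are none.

1, 2

1 → match
2 → match
3 → no match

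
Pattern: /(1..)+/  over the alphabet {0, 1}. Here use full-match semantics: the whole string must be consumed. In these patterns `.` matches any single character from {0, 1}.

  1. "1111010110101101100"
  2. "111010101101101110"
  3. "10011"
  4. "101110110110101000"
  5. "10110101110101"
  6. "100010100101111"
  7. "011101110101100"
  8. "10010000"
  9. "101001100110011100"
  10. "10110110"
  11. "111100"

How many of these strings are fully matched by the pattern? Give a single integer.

1

1 → no match
2 → no match
3 → no match
4 → no match
5 → no match
6 → no match
7 → no match — must start with "1"
8 → no match
9 → no match
10 → no match
11 → match
Total matched: 1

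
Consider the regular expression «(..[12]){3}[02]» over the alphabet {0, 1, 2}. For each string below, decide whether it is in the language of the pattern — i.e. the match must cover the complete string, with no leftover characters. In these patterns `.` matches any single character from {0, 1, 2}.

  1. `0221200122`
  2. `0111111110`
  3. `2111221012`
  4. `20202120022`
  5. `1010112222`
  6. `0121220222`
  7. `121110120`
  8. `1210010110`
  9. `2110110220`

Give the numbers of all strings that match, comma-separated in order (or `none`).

2, 3, 5, 6, 8, 9

1 → no match
2 → match
3 → match
4 → no match
5 → match
6 → match
7 → no match
8 → match
9 → match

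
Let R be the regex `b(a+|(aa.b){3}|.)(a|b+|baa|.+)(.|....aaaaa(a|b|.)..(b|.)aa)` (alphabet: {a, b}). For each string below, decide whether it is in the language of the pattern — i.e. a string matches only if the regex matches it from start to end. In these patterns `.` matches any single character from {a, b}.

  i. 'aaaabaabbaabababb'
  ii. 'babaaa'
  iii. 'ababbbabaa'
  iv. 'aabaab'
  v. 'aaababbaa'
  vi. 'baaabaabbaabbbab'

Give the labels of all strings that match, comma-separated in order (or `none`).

i → no match — must start with 'b'
ii. 'babaaa' → match
iii. 'ababbbabaa' → no match — must start with 'b'
iv. 'aabaab' → no match — must start with 'b'
v. 'aaababbaa' → no match — must start with 'b'
vi → match

ii, vi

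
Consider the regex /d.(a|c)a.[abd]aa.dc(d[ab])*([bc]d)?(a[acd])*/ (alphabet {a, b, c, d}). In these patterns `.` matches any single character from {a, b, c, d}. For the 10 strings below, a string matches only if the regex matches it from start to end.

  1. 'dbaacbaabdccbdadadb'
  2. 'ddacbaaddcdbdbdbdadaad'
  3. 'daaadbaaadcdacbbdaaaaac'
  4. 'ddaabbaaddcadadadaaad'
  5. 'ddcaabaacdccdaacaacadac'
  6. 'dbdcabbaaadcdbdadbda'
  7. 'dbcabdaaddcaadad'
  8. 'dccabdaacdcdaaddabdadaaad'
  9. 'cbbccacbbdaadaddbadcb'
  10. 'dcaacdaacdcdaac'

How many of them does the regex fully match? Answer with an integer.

2

1 → no match
2 → no match
3 → no match
4 → match
5 → no match
6 → no match
7 → no match
8 → no match
9 → no match — must start with 'd'
10 → match
Total matched: 2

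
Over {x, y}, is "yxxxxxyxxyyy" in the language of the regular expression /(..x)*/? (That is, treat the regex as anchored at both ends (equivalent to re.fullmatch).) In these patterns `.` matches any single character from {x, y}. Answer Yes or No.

No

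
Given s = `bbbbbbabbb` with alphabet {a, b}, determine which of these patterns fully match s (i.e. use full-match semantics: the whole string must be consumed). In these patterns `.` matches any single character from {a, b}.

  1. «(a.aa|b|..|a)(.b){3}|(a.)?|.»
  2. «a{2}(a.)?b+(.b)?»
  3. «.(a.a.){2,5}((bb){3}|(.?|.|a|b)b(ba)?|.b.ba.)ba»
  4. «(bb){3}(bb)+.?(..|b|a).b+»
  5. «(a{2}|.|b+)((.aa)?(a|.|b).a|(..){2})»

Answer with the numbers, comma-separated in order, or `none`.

5

1 → no match
2 → no match — must start with `a`
3 → no match — must end with `ba`
4 → no match
5 → match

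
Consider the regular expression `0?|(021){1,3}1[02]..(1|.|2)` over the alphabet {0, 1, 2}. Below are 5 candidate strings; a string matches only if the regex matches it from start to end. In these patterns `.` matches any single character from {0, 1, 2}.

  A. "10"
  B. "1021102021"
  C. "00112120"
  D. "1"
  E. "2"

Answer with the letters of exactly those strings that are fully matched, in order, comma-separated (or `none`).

A. "10" → no match
B. "1021102021" → no match
C. "00112120" → no match
D. "1" → no match
E. "2" → no match

none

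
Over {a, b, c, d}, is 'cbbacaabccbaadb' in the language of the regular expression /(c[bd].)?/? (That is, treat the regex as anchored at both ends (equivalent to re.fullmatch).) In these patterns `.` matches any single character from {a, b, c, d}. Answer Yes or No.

No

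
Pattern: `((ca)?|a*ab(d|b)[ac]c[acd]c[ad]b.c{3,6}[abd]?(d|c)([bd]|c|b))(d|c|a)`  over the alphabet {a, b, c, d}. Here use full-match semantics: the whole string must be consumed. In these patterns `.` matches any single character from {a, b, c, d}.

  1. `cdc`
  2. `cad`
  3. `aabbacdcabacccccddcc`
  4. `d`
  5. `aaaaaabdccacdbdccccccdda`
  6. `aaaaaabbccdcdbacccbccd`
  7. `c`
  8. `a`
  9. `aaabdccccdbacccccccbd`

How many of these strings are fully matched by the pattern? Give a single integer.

8

1. `cdc` → no match
2. `cad` → match
3 → match
4. `d` → match
5 → match
6 → match
7. `c` → match
8. `a` → match
9 → match
Total matched: 8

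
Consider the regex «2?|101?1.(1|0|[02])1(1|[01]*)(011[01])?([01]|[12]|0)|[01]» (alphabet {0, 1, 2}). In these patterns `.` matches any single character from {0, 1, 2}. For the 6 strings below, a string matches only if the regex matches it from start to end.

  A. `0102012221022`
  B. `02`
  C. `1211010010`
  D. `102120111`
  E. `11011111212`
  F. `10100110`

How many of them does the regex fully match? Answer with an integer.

1

A → no match
B → no match
C → no match
D → no match
E → no match
F → match
Total matched: 1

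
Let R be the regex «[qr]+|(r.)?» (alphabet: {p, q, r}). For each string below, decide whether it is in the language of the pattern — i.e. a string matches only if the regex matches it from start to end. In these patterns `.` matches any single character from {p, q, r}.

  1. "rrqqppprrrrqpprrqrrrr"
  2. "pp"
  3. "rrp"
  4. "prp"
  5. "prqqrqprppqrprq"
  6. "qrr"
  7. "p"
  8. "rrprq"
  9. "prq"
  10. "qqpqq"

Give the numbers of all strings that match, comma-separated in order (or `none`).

6

1 → no match
2 → no match
3 → no match
4 → no match
5 → no match
6 → match
7 → no match
8 → no match
9 → no match
10 → no match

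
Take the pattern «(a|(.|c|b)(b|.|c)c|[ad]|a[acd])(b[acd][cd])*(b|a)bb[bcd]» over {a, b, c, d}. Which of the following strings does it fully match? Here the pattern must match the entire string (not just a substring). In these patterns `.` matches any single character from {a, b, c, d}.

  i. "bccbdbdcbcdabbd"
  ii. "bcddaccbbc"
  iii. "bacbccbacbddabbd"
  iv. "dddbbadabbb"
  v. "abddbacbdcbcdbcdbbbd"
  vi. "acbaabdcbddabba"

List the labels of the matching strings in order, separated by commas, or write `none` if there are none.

i → no match
ii → no match
iii → match
iv → no match
v → match
vi → no match

iii, v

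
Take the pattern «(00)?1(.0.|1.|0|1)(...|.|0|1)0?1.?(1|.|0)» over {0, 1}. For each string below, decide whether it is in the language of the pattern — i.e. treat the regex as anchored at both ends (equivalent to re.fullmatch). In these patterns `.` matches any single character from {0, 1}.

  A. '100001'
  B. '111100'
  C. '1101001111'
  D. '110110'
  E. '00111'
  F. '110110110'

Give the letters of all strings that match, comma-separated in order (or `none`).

A. '100001' → no match
B. '111100' → match
C. '1101001111' → match
D. '110110' → match
E. '00111' → no match
F. '110110110' → match

B, C, D, F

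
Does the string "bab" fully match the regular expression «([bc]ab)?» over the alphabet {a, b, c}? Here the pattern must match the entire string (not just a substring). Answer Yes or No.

Yes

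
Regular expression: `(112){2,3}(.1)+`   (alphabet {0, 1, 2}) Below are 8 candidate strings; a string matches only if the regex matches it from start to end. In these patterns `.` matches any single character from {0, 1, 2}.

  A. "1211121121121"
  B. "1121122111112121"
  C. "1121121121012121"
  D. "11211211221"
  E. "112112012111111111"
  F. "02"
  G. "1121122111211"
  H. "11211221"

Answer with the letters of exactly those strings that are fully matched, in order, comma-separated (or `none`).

B, C, D, E, H

A → no match — must start with "112"
B → match
C → match
D → match
E → match
F → no match — must start with "112"
G → no match
H → match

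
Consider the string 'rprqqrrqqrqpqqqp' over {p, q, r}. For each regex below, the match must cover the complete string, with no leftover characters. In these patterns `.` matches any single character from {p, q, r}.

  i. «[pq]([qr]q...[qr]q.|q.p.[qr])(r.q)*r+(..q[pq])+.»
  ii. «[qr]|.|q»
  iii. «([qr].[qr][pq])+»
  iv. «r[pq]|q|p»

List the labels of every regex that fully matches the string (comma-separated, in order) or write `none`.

i → no match
ii → no match
iii → match
iv → no match

iii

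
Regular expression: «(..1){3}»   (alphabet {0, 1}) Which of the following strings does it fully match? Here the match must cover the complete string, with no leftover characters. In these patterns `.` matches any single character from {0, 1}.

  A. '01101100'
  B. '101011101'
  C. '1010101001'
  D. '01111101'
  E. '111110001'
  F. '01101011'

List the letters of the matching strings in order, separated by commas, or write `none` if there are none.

B

A → no match — must end with '1'
B → match
C → no match
D → no match
E → no match
F → no match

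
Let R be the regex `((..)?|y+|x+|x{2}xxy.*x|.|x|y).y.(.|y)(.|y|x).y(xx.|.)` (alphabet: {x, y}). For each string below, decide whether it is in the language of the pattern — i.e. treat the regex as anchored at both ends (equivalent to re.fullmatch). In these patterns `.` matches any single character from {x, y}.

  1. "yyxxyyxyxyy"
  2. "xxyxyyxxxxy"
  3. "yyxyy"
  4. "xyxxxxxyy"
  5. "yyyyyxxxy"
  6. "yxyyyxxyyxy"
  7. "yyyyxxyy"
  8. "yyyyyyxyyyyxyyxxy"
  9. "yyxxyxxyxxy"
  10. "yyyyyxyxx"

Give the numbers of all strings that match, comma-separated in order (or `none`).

7

1. "yyxxyyxyxyy" → no match
2. "xxyxyyxxxxy" → no match
3. "yyxyy" → no match
4. "xyxxxxxyy" → no match
5. "yyyyyxxxy" → no match
6. "yxyyyxxyyxy" → no match
7. "yyyyxxyy" → match
8 → no match
9. "yyxxyxxyxxy" → no match
10. "yyyyyxyxx" → no match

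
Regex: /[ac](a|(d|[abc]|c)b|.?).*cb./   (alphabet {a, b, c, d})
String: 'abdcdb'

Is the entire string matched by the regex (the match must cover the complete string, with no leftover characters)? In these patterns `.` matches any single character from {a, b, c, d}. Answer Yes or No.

No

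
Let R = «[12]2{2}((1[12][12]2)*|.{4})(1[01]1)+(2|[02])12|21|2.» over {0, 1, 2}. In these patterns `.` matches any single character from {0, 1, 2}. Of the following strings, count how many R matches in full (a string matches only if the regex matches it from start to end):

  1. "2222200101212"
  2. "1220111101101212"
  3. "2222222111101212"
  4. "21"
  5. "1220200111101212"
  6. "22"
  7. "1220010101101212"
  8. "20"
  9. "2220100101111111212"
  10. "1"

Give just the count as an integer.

9

1 → match
2 → match
3 → match
4 → match
5 → match
6 → match
7 → match
8 → match
9 → match
10 → no match
Total matched: 9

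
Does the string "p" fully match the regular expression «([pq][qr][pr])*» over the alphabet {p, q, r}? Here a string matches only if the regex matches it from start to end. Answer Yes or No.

No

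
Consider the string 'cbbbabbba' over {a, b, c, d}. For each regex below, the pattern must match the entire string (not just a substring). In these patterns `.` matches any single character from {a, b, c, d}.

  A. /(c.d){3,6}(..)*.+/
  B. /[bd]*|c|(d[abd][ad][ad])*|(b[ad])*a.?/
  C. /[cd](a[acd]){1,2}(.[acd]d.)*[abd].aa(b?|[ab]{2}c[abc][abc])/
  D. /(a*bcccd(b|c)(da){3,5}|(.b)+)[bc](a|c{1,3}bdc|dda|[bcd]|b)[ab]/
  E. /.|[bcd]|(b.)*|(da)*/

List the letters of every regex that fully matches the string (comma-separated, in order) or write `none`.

D

A → no match
B → no match
C → no match
D → match
E → no match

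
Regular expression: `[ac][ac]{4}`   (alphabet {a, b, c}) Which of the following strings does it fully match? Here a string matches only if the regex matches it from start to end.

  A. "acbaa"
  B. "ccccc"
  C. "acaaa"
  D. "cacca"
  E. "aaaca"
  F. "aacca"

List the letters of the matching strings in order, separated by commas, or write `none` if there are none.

A → no match
B → match
C → match
D → match
E → match
F → match

B, C, D, E, F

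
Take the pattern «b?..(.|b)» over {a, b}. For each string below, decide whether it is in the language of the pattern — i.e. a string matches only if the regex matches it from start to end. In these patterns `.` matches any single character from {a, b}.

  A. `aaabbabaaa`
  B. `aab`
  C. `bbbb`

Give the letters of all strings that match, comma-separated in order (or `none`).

A → no match
B → match
C → match

B, C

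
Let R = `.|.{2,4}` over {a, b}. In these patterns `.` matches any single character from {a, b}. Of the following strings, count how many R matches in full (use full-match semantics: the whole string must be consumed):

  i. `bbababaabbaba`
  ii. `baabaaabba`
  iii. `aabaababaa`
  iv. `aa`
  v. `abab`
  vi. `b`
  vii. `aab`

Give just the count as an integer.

4

i → no match
ii. `baabaaabba` → no match
iii. `aabaababaa` → no match
iv. `aa` → match
v. `abab` → match
vi. `b` → match
vii. `aab` → match
Total matched: 4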